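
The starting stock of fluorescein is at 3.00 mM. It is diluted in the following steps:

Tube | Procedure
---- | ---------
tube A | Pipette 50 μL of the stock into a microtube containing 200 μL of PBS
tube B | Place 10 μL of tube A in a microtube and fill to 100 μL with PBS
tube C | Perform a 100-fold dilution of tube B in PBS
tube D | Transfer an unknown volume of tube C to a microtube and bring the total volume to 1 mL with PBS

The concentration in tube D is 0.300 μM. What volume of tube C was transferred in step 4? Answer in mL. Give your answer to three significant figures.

0.500 mL

Step 1: 50 μL + 200 μL = 250 μL total → factor 250/50 = 5
Step 2: 10 μL brought to 100 μL → factor 100/10 = 10
Step 3: 100-fold → factor 100
Step 4: v brought to 1 mL → factor = 1 mL/v
Product of known-step factors = 5000
Overall factor = 3.00 mM / (0.300 μM) = 10000
Step-4 factor = 10000 / 5000 = 2
v = 1 mL / 2 = 0.500 mL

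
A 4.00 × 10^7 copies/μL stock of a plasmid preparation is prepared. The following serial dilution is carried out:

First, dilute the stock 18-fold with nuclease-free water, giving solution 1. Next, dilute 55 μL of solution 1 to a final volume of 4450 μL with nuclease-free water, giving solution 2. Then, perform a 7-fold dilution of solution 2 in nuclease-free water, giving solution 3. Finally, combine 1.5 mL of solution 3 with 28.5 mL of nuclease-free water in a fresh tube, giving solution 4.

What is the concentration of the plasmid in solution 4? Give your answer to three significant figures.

Step 1: 18-fold → factor 18
Step 2: 55 μL brought to 4450 μL → factor 4450/55 = 80.909
Step 3: 7-fold → factor 7
Step 4: 1.5 mL + 28.5 mL = 30 mL total → factor 30/1.5 = 20
Overall dilution factor = 18 × 80.909 × 7 × 20 = 2.0389 × 10^5
Final = 4.00 × 10^7 copies/μL / 2.0389 × 10^5 = 196 copies/μL

196 copies/μL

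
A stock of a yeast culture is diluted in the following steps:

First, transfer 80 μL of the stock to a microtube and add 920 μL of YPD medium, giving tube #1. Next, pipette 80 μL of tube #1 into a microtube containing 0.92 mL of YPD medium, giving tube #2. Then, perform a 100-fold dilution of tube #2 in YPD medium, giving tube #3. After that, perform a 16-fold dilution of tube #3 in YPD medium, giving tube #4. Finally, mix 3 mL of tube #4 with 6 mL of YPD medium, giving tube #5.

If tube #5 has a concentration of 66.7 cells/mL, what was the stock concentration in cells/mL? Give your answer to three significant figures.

Step 1: 80 μL + 920 μL = 1000 μL total → factor 1000/80 = 12.5
Step 2: 80 μL + 0.92 mL = 1000 μL total → factor 1000/80 = 12.5
Step 3: 100-fold → factor 100
Step 4: 16-fold → factor 16
Step 5: 3 mL + 6 mL = 9 mL total → factor 9/3 = 3
Overall dilution factor = 12.5 × 12.5 × 100 × 16 × 3 = 7.5 × 10^5
Stock = 66.7 cells/mL × 7.5 × 10^5 = 5.00 × 10^7 cells/mL

5.00 × 10^7 cells/mL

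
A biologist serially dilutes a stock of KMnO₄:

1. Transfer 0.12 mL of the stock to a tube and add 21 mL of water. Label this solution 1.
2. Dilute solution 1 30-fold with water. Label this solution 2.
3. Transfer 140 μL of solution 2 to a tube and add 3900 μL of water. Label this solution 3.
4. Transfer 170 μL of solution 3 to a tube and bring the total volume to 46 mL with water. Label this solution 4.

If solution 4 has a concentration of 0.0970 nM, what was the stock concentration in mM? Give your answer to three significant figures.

4.00 mM

Step 1: 0.12 mL + 21 mL = 21.12 mL total → factor 21.12/0.12 = 176
Step 2: 30-fold → factor 30
Step 3: 140 μL + 3900 μL = 4040 μL total → factor 4040/140 = 28.857
Step 4: 170 μL brought to 46 mL → factor 46000/170 = 270.59
Overall dilution factor = 176 × 30 × 28.857 × 270.59 = 4.1228 × 10^7
Stock = 0.0970 nM × 4.1228 × 10^7 = 3.999 × 10^6 nM = 4.00 mM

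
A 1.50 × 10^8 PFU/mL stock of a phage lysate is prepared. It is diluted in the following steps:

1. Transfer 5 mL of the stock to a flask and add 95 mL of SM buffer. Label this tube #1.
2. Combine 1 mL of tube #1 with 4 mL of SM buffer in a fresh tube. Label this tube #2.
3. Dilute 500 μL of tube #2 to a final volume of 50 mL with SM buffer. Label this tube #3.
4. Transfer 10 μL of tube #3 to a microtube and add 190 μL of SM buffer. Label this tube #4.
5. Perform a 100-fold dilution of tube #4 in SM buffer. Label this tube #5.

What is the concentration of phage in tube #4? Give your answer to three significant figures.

Step 1: 5 mL + 95 mL = 100 mL total → factor 100/5 = 20
Step 2: 1 mL + 4 mL = 5 mL total → factor 5/1 = 5
Step 3: 500 μL brought to 50 mL → factor 50000/500 = 100
Step 4: 10 μL + 190 μL = 200 μL total → factor 200/10 = 20
Dilution factor through tube #4 = 20 × 5 × 100 × 20 = 2 × 10^5
[tube #4] = 1.50 × 10^8 PFU/mL / 2 × 10^5 = 750 PFU/mL

750 PFU/mL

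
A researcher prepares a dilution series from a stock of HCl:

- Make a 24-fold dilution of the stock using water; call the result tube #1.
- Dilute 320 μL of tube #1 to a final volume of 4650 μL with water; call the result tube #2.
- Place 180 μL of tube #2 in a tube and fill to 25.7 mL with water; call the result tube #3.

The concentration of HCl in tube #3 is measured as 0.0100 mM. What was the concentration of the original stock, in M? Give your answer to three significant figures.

0.498 M

Step 1: 24-fold → factor 24
Step 2: 320 μL brought to 4650 μL → factor 4650/320 = 14.531
Step 3: 180 μL brought to 25.7 mL → factor 25700/180 = 142.78
Overall dilution factor = 24 × 14.531 × 142.78 = 49794
Stock = 0.0100 mM × 49794 = 497.9 mM = 0.498 M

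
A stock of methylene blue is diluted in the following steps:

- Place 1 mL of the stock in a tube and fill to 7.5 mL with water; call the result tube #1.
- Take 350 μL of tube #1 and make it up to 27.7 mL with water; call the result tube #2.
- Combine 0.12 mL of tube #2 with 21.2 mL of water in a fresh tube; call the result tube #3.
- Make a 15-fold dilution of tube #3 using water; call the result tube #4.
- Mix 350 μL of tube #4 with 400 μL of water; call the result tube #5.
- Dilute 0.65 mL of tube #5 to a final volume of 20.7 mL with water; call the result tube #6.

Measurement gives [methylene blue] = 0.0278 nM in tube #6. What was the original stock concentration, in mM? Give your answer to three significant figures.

3.00 mM

Step 1: 1 mL brought to 7.5 mL → factor 7.5/1 = 7.5
Step 2: 350 μL brought to 27.7 mL → factor 27700/350 = 79.143
Step 3: 0.12 mL + 21.2 mL = 21.32 mL total → factor 21.32/0.12 = 177.67
Step 4: 15-fold → factor 15
Step 5: 350 μL + 400 μL = 750 μL total → factor 750/350 = 2.1429
Step 6: 0.65 mL brought to 20.7 mL → factor 20.7/0.65 = 31.846
Overall dilution factor = 7.5 × 79.143 × 177.67 × 15 × 2.1429 × 31.846 = 1.0795 × 10^8
Stock = 0.0278 nM × 1.0795 × 10^8 = 3.001 × 10^6 nM = 3.00 mM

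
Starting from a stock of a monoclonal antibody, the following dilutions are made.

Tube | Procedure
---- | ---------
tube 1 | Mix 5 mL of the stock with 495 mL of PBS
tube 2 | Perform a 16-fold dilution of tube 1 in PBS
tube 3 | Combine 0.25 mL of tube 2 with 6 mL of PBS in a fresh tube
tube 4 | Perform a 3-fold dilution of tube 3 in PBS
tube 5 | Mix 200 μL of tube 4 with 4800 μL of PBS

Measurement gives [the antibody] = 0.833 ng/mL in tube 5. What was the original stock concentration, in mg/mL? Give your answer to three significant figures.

2.50 mg/mL

Step 1: 5 mL + 495 mL = 500 mL total → factor 500/5 = 100
Step 2: 16-fold → factor 16
Step 3: 0.25 mL + 6 mL = 6.25 mL total → factor 6.25/0.25 = 25
Step 4: 3-fold → factor 3
Step 5: 200 μL + 4800 μL = 5000 μL total → factor 5000/200 = 25
Overall dilution factor = 100 × 16 × 25 × 3 × 25 = 3 × 10^6
Stock = 0.833 ng/mL × 3 × 10^6 = 2.499 × 10^6 ng/mL = 2.50 mg/mL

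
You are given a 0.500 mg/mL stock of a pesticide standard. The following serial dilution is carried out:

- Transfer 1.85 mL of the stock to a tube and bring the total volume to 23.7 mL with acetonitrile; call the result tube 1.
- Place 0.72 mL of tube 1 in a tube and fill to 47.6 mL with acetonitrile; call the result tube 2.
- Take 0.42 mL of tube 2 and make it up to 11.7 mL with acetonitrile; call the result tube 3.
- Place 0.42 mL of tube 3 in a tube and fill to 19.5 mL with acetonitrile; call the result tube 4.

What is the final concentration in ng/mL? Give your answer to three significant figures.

Step 1: 1.85 mL brought to 23.7 mL → factor 23.7/1.85 = 12.811
Step 2: 0.72 mL brought to 47.6 mL → factor 47.6/0.72 = 66.111
Step 3: 0.42 mL brought to 11.7 mL → factor 11.7/0.42 = 27.857
Step 4: 0.42 mL brought to 19.5 mL → factor 19.5/0.42 = 46.429
Overall dilution factor = 12.811 × 66.111 × 27.857 × 46.429 = 1.0954 × 10^6
Final = 0.500 mg/mL / 1.0954 × 10^6 = 4.565 × 10^-7 mg/mL = 0.456 ng/mL

0.456 ng/mL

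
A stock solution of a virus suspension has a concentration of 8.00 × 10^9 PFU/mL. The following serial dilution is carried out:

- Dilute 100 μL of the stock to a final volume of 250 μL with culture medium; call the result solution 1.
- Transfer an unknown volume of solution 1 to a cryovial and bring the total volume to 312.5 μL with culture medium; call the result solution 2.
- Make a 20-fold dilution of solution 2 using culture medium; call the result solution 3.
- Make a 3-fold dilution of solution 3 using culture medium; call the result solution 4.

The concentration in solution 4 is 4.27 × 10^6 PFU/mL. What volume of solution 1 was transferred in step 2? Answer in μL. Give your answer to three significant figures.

Step 1: 100 μL brought to 250 μL → factor 250/100 = 2.5
Step 2: v brought to 312.5 μL → factor = 312.5 μL/v
Step 3: 20-fold → factor 20
Step 4: 3-fold → factor 3
Product of known-step factors = 150
Overall factor = 8.00 × 10^9 PFU/mL / (4.27 × 10^6 PFU/mL) = 1873.5
Step-2 factor = 1873.5 / 150 = 12.49
v = 312.5 μL / 12.49 = 25.0 μL

25.0 μL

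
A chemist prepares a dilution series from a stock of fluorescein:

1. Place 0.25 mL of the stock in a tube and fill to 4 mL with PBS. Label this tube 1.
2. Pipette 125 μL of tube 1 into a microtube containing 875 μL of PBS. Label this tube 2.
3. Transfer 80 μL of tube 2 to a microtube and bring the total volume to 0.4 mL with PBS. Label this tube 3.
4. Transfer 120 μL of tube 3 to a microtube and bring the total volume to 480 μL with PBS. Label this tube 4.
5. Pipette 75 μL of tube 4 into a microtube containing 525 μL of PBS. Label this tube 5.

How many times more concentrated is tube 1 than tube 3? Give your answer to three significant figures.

Step 1: 0.25 mL brought to 4 mL → factor 4/0.25 = 16
Step 2: 125 μL + 875 μL = 1000 μL total → factor 1000/125 = 8
Step 3: 80 μL brought to 0.4 mL → factor 400/80 = 5
Dilution factor to tube 1 = 16; to tube 3 = 640
[tube 1]/[tube 3] = (factor to tube 3)/(factor to tube 1) = 640/16 = 40.0

40.0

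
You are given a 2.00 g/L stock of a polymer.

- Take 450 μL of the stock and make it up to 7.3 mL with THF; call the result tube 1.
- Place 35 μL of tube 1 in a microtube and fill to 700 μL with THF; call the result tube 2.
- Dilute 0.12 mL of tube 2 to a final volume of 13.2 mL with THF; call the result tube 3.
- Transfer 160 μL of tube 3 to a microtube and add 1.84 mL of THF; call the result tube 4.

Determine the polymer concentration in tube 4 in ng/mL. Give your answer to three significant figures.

4.48 ng/mL

Step 1: 450 μL brought to 7.3 mL → factor 7300/450 = 16.222
Step 2: 35 μL brought to 700 μL → factor 700/35 = 20
Step 3: 0.12 mL brought to 13.2 mL → factor 13.2/0.12 = 110
Step 4: 160 μL + 1.84 mL = 2000 μL total → factor 2000/160 = 12.5
Overall dilution factor = 16.222 × 20 × 110 × 12.5 = 4.4611 × 10^5
Final = 2.00 g/L / 4.4611 × 10^5 = 4.483 × 10^-6 g/L = 4.48 ng/mL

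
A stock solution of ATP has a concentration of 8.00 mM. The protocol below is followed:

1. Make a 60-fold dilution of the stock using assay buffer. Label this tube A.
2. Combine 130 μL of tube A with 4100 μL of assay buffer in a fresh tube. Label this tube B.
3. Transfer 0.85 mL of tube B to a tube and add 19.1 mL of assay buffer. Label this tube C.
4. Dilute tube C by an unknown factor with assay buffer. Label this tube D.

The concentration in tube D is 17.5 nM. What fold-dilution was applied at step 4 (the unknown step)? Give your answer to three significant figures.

9.98-fold

Step 1: 60-fold → factor 60
Step 2: 130 μL + 4100 μL = 4230 μL total → factor 4230/130 = 32.538
Step 3: 0.85 mL + 19.1 mL = 19.95 mL total → factor 19.95/0.85 = 23.471
Step 4: unknown factor x
Product of known-step factors = 45822
Overall factor = 8.00 mM / (17.5 nM) = 4.5714 × 10^5
x = 4.5714 × 10^5 / 45822 = 9.98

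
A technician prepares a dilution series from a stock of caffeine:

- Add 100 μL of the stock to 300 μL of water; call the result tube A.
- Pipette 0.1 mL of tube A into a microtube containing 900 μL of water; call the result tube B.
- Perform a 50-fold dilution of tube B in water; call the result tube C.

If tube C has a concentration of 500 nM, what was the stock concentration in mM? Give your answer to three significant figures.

1.00 mM

Step 1: 100 μL + 300 μL = 400 μL total → factor 400/100 = 4
Step 2: 0.1 mL + 900 μL = 1 mL total → factor 1/0.1 = 10
Step 3: 50-fold → factor 50
Overall dilution factor = 4 × 10 × 50 = 2000
Stock = 500 nM × 2000 = 1.000 × 10^6 nM = 1.00 mM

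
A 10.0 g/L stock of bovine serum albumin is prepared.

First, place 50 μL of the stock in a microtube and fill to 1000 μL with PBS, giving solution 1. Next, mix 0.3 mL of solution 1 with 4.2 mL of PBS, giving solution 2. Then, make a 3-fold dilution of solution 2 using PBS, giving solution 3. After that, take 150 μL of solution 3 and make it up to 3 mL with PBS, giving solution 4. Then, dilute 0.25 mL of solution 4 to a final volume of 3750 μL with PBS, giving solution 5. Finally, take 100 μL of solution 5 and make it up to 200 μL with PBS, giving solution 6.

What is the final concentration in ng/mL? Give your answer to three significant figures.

Step 1: 50 μL brought to 1000 μL → factor 1000/50 = 20
Step 2: 0.3 mL + 4.2 mL = 4.5 mL total → factor 4.5/0.3 = 15
Step 3: 3-fold → factor 3
Step 4: 150 μL brought to 3 mL → factor 3000/150 = 20
Step 5: 0.25 mL brought to 3750 μL → factor 3.75/0.25 = 15
Step 6: 100 μL brought to 200 μL → factor 200/100 = 2
Overall dilution factor = 20 × 15 × 3 × 20 × 15 × 2 = 5.4 × 10^5
Final = 10.0 g/L / 5.4 × 10^5 = 1.852 × 10^-5 g/L = 18.5 ng/mL

18.5 ng/mL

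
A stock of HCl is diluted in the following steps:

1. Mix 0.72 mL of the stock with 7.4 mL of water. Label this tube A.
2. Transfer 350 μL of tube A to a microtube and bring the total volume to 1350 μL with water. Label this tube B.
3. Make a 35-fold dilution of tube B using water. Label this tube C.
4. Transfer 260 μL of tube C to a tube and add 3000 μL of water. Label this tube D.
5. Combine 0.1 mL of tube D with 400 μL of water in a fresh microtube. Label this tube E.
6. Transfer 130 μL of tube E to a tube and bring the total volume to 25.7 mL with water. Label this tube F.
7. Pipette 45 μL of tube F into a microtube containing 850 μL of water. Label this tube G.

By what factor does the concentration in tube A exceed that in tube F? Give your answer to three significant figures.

Step 1: 0.72 mL + 7.4 mL = 8.12 mL total → factor 8.12/0.72 = 11.278
Step 2: 350 μL brought to 1350 μL → factor 1350/350 = 3.8571
Step 3: 35-fold → factor 35
Step 4: 260 μL + 3000 μL = 3260 μL total → factor 3260/260 = 12.538
Step 5: 0.1 mL + 400 μL = 0.5 mL total → factor 0.5/0.1 = 5
Step 6: 130 μL brought to 25.7 mL → factor 25700/130 = 197.69
Dilution factor to tube A = 11.278; to tube F = 1.887 × 10^7
[tube A]/[tube F] = (factor to tube F)/(factor to tube A) = 1.887 × 10^7/11.278 = 1.67 × 10^6

1.67 × 10^6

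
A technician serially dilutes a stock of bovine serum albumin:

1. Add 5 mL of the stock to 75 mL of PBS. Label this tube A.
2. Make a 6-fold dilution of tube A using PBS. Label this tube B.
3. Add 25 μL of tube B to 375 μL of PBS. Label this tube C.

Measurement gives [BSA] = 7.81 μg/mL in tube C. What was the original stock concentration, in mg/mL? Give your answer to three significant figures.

12.0 mg/mL

Step 1: 5 mL + 75 mL = 80 mL total → factor 80/5 = 16
Step 2: 6-fold → factor 6
Step 3: 25 μL + 375 μL = 400 μL total → factor 400/25 = 16
Overall dilution factor = 16 × 6 × 16 = 1536
Stock = 7.81 μg/mL × 1536 = 1.200 × 10^4 μg/mL = 12.0 mg/mL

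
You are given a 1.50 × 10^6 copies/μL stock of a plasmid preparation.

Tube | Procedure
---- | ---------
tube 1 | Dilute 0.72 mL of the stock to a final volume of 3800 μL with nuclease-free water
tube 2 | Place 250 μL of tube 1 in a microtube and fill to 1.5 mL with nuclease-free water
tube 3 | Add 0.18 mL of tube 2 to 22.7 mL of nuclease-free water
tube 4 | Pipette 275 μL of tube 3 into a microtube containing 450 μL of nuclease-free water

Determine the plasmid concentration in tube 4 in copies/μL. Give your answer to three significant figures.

141 copies/μL

Step 1: 0.72 mL brought to 3800 μL → factor 3.8/0.72 = 5.2778
Step 2: 250 μL brought to 1.5 mL → factor 1500/250 = 6
Step 3: 0.18 mL + 22.7 mL = 22.88 mL total → factor 22.88/0.18 = 127.11
Step 4: 275 μL + 450 μL = 725 μL total → factor 725/275 = 2.6364
Overall dilution factor = 5.2778 × 6 × 127.11 × 2.6364 = 10612
Final = 1.50 × 10^6 copies/μL / 10612 = 141 copies/μL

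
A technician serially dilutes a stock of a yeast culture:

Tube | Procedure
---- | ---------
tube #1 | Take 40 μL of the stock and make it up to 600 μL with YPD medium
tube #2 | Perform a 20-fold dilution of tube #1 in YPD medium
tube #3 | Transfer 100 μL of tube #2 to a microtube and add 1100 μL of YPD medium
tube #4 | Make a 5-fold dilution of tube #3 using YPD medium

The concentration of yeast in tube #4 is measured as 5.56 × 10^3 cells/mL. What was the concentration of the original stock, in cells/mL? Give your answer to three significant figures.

Step 1: 40 μL brought to 600 μL → factor 600/40 = 15
Step 2: 20-fold → factor 20
Step 3: 100 μL + 1100 μL = 1200 μL total → factor 1200/100 = 12
Step 4: 5-fold → factor 5
Overall dilution factor = 15 × 20 × 12 × 5 = 18000
Stock = 5.56 × 10^3 cells/mL × 18000 = 1.00 × 10^8 cells/mL

1.00 × 10^8 cells/mL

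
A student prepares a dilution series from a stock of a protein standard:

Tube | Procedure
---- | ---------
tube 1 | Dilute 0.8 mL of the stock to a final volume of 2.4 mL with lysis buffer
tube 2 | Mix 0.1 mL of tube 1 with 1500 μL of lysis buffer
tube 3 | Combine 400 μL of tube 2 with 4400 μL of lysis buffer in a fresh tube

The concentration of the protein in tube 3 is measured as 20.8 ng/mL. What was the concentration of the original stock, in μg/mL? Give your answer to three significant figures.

Step 1: 0.8 mL brought to 2.4 mL → factor 2.4/0.8 = 3
Step 2: 0.1 mL + 1500 μL = 1.6 mL total → factor 1.6/0.1 = 16
Step 3: 400 μL + 4400 μL = 4800 μL total → factor 4800/400 = 12
Overall dilution factor = 3 × 16 × 12 = 576
Stock = 20.8 ng/mL × 576 = 1.198 × 10^4 ng/mL = 12.0 μg/mL

12.0 μg/mL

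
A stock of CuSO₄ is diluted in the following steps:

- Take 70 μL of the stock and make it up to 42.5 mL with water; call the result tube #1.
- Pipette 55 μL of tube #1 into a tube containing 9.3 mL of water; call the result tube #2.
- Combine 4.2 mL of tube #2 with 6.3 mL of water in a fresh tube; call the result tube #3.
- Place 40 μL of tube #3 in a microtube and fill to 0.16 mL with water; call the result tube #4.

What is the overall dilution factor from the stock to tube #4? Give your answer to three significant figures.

1.03 × 10^6

Step 1: 70 μL brought to 42.5 mL → factor 42500/70 = 607.14
Step 2: 55 μL + 9.3 mL = 9355 μL total → factor 9355/55 = 170.09
Step 3: 4.2 mL + 6.3 mL = 10.5 mL total → factor 10.5/4.2 = 2.5
Step 4: 40 μL brought to 0.16 mL → factor 160/40 = 4
Overall dilution factor = 607.14 × 170.09 × 2.5 × 4 = 1.0327 × 10^6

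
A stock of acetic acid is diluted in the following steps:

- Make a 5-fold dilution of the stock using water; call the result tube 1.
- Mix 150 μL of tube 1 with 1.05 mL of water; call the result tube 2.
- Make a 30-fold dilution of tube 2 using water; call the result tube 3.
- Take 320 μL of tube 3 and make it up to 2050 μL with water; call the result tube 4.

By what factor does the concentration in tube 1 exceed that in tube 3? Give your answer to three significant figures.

240

Step 1: 5-fold → factor 5
Step 2: 150 μL + 1.05 mL = 1200 μL total → factor 1200/150 = 8
Step 3: 30-fold → factor 30
Dilution factor to tube 1 = 5; to tube 3 = 1200
[tube 1]/[tube 3] = (factor to tube 3)/(factor to tube 1) = 1200/5 = 240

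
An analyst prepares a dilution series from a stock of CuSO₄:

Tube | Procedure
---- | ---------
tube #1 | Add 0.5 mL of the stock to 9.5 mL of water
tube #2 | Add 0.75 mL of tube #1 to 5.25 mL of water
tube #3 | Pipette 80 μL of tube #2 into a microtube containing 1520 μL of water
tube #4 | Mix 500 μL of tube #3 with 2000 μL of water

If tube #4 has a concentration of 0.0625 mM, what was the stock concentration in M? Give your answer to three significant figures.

1.00 M

Step 1: 0.5 mL + 9.5 mL = 10 mL total → factor 10/0.5 = 20
Step 2: 0.75 mL + 5.25 mL = 6 mL total → factor 6/0.75 = 8
Step 3: 80 μL + 1520 μL = 1600 μL total → factor 1600/80 = 20
Step 4: 500 μL + 2000 μL = 2500 μL total → factor 2500/500 = 5
Overall dilution factor = 20 × 8 × 20 × 5 = 16000
Stock = 0.0625 mM × 16000 = 1000 mM = 1.00 M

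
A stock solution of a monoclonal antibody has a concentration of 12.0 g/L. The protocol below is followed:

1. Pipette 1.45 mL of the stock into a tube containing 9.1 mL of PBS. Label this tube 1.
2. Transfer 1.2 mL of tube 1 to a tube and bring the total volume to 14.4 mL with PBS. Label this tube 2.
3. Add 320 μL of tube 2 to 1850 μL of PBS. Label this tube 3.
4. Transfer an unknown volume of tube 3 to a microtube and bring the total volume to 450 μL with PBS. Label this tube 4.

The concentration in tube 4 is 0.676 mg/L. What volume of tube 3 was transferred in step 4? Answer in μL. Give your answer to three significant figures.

15.0 μL

Step 1: 1.45 mL + 9.1 mL = 10.55 mL total → factor 10.55/1.45 = 7.2759
Step 2: 1.2 mL brought to 14.4 mL → factor 14.4/1.2 = 12
Step 3: 320 μL + 1850 μL = 2170 μL total → factor 2170/320 = 6.7812
Step 4: v brought to 450 μL → factor = 450 μL/v
Product of known-step factors = 592.07
Overall factor = 12.0 g/L / (0.676 mg/L) = 17751
Step-4 factor = 17751 / 592.07 = 29.982
v = 450 μL / 29.982 = 15.0 μL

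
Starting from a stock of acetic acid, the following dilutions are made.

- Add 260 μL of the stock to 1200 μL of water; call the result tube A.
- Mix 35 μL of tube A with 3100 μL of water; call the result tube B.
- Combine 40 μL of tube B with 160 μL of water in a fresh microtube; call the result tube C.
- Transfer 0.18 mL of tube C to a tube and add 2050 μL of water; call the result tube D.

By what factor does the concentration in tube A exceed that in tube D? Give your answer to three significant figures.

5.55 × 10^3

Step 1: 260 μL + 1200 μL = 1460 μL total → factor 1460/260 = 5.6154
Step 2: 35 μL + 3100 μL = 3135 μL total → factor 3135/35 = 89.571
Step 3: 40 μL + 160 μL = 200 μL total → factor 200/40 = 5
Step 4: 0.18 mL + 2050 μL = 2.23 mL total → factor 2.23/0.18 = 12.389
Dilution factor to tube A = 5.6154; to tube D = 31157
[tube A]/[tube D] = (factor to tube D)/(factor to tube A) = 31157/5.6154 = 5.55 × 10^3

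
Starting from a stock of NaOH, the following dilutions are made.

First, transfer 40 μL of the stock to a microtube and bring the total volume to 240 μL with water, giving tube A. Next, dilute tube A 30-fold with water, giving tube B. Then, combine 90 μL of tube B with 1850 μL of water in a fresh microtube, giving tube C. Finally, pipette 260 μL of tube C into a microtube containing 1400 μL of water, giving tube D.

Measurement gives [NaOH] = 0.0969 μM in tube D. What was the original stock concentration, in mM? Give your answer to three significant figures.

Step 1: 40 μL brought to 240 μL → factor 240/40 = 6
Step 2: 30-fold → factor 30
Step 3: 90 μL + 1850 μL = 1940 μL total → factor 1940/90 = 21.556
Step 4: 260 μL + 1400 μL = 1660 μL total → factor 1660/260 = 6.3846
Overall dilution factor = 6 × 30 × 21.556 × 6.3846 = 24772
Stock = 0.0969 μM × 24772 = 2400 μM = 2.40 mM

2.40 mM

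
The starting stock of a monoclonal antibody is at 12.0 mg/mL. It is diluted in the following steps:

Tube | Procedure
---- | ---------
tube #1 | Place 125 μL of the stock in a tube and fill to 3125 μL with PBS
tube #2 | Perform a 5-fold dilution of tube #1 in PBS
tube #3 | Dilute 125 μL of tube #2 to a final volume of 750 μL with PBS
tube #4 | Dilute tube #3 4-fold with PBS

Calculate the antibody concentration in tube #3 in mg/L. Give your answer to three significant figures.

Step 1: 125 μL brought to 3125 μL → factor 3125/125 = 25
Step 2: 5-fold → factor 5
Step 3: 125 μL brought to 750 μL → factor 750/125 = 6
Dilution factor through tube #3 = 25 × 5 × 6 = 750
[tube #3] = 12.0 mg/mL / 750 = 0.01600 mg/mL = 16.0 mg/L

16.0 mg/L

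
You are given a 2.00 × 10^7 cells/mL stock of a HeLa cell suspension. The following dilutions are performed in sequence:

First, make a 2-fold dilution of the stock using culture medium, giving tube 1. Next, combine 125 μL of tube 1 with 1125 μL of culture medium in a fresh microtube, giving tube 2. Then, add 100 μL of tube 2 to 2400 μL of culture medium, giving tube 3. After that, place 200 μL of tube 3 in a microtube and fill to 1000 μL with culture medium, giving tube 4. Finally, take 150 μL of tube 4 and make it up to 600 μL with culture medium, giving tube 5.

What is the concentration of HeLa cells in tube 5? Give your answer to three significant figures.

2.00 × 10^3 cells/mL

Step 1: 2-fold → factor 2
Step 2: 125 μL + 1125 μL = 1250 μL total → factor 1250/125 = 10
Step 3: 100 μL + 2400 μL = 2500 μL total → factor 2500/100 = 25
Step 4: 200 μL brought to 1000 μL → factor 1000/200 = 5
Step 5: 150 μL brought to 600 μL → factor 600/150 = 4
Overall dilution factor = 2 × 10 × 25 × 5 × 4 = 10000
Final = 2.00 × 10^7 cells/mL / 10000 = 2.00 × 10^3 cells/mL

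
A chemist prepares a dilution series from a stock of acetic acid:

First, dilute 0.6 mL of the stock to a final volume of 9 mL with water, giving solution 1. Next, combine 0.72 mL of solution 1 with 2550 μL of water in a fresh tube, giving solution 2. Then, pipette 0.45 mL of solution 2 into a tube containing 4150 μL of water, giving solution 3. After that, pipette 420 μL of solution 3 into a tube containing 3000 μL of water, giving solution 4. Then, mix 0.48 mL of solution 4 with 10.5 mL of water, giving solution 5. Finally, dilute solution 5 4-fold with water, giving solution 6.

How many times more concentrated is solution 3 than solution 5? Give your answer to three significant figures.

186

Step 1: 0.6 mL brought to 9 mL → factor 9/0.6 = 15
Step 2: 0.72 mL + 2550 μL = 3.27 mL total → factor 3.27/0.72 = 4.5417
Step 3: 0.45 mL + 4150 μL = 4.6 mL total → factor 4.6/0.45 = 10.222
Step 4: 420 μL + 3000 μL = 3420 μL total → factor 3420/420 = 8.1429
Step 5: 0.48 mL + 10.5 mL = 10.98 mL total → factor 10.98/0.48 = 22.875
Dilution factor to solution 3 = 696.39; to solution 5 = 1.2971 × 10^5
[solution 3]/[solution 5] = (factor to solution 5)/(factor to solution 3) = 1.2971 × 10^5/696.39 = 186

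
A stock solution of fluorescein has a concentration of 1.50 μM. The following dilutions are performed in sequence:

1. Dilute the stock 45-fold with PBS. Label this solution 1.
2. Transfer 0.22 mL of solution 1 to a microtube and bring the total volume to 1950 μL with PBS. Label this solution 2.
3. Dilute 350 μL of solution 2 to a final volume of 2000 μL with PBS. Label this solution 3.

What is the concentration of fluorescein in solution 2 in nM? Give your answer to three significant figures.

Step 1: 45-fold → factor 45
Step 2: 0.22 mL brought to 1950 μL → factor 1.95/0.22 = 8.8636
Dilution factor through solution 2 = 45 × 8.8636 = 398.86
[solution 2] = 1.50 μM / 398.86 = 0.003761 μM = 3.76 nM

3.76 nM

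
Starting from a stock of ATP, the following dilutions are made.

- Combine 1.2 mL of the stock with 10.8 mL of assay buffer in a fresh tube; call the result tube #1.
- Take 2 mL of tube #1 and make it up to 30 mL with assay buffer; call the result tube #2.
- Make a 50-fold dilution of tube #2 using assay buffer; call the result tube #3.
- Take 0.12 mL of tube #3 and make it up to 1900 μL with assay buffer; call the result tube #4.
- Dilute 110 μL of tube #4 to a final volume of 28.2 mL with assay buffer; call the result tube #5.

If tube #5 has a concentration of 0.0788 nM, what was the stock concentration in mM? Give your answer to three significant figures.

2.40 mM

Step 1: 1.2 mL + 10.8 mL = 12 mL total → factor 12/1.2 = 10
Step 2: 2 mL brought to 30 mL → factor 30/2 = 15
Step 3: 50-fold → factor 50
Step 4: 0.12 mL brought to 1900 μL → factor 1.9/0.12 = 15.833
Step 5: 110 μL brought to 28.2 mL → factor 28200/110 = 256.36
Overall dilution factor = 10 × 15 × 50 × 15.833 × 256.36 = 3.0443 × 10^7
Stock = 0.0788 nM × 3.0443 × 10^7 = 2.399 × 10^6 nM = 2.40 mM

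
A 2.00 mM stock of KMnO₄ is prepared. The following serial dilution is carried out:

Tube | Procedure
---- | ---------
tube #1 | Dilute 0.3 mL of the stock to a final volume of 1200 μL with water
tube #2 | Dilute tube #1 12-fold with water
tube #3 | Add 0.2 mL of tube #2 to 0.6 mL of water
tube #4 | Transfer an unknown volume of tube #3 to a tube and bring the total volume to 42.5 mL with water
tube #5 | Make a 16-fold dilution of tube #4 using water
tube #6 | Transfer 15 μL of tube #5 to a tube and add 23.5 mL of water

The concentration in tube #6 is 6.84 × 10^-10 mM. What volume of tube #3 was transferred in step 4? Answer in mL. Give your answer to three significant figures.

Step 1: 0.3 mL brought to 1200 μL → factor 1.2/0.3 = 4
Step 2: 12-fold → factor 12
Step 3: 0.2 mL + 0.6 mL = 0.8 mL total → factor 0.8/0.2 = 4
Step 4: v brought to 42.5 mL → factor = 42.5 mL/v
Step 5: 16-fold → factor 16
Step 6: 15 μL + 23.5 mL = 23515 μL total → factor 23515/15 = 1567.7
Product of known-step factors = 4.8159 × 10^6
Overall factor = 2.00 mM / (6.84 × 10^-10 mM) = 2.924 × 10^9
Step-4 factor = 2.924 × 10^9 / 4.8159 × 10^6 = 607.15
v = 42.5 mL / 607.15 = 0.0700 mL

0.0700 mL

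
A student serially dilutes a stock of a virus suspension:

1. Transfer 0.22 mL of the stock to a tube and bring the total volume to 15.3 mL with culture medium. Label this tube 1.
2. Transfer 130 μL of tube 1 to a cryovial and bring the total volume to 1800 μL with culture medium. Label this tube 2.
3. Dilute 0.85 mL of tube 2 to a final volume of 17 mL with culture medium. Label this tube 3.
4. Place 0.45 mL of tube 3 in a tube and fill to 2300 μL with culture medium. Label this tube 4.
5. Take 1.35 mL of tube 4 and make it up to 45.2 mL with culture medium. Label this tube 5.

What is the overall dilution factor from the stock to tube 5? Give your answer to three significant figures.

Step 1: 0.22 mL brought to 15.3 mL → factor 15.3/0.22 = 69.545
Step 2: 130 μL brought to 1800 μL → factor 1800/130 = 13.846
Step 3: 0.85 mL brought to 17 mL → factor 17/0.85 = 20
Step 4: 0.45 mL brought to 2300 μL → factor 2.3/0.45 = 5.1111
Step 5: 1.35 mL brought to 45.2 mL → factor 45.2/1.35 = 33.481
Overall dilution factor = 69.545 × 13.846 × 20 × 5.1111 × 33.481 = 3.2957 × 10^6

3.30 × 10^6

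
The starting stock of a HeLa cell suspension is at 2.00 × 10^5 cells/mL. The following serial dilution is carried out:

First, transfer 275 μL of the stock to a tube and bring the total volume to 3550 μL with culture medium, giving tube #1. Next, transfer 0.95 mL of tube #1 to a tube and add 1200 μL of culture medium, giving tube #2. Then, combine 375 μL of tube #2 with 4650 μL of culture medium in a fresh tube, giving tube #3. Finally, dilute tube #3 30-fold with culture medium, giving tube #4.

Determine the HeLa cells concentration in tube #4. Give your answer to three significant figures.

17.0 cells/mL

Step 1: 275 μL brought to 3550 μL → factor 3550/275 = 12.909
Step 2: 0.95 mL + 1200 μL = 2.15 mL total → factor 2.15/0.95 = 2.2632
Step 3: 375 μL + 4650 μL = 5025 μL total → factor 5025/375 = 13.4
Step 4: 30-fold → factor 30
Overall dilution factor = 12.909 × 2.2632 × 13.4 × 30 = 11745
Final = 2.00 × 10^5 cells/mL / 11745 = 17.0 cells/mL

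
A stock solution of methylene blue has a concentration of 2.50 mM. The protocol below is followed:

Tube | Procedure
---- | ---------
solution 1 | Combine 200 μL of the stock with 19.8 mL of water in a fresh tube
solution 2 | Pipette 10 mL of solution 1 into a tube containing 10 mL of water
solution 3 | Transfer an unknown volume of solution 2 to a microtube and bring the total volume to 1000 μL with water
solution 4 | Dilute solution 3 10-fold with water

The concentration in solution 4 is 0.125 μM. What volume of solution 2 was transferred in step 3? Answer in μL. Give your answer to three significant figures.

100 μL

Step 1: 200 μL + 19.8 mL = 20000 μL total → factor 20000/200 = 100
Step 2: 10 mL + 10 mL = 20 mL total → factor 20/10 = 2
Step 3: v brought to 1000 μL → factor = 1000 μL/v
Step 4: 10-fold → factor 10
Product of known-step factors = 2000
Overall factor = 2.50 mM / (0.125 μM) = 20000
Step-3 factor = 20000 / 2000 = 10
v = 1000 μL / 10 = 100 μL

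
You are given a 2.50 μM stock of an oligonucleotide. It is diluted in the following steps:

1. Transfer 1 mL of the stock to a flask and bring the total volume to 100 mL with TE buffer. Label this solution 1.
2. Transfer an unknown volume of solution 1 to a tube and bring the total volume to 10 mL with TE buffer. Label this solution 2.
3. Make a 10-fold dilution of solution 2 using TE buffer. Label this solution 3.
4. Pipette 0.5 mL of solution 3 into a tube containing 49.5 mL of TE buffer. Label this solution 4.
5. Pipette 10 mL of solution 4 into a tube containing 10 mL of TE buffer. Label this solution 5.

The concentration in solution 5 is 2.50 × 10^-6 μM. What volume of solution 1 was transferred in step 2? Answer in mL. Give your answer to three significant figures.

Step 1: 1 mL brought to 100 mL → factor 100/1 = 100
Step 2: v brought to 10 mL → factor = 10 mL/v
Step 3: 10-fold → factor 10
Step 4: 0.5 mL + 49.5 mL = 50 mL total → factor 50/0.5 = 100
Step 5: 10 mL + 10 mL = 20 mL total → factor 20/10 = 2
Product of known-step factors = 2 × 10^5
Overall factor = 2.50 μM / (2.50 × 10^-6 μM) = 1 × 10^6
Step-2 factor = 1 × 10^6 / 2 × 10^5 = 5
v = 10 mL / 5 = 2.00 mL

2.00 mL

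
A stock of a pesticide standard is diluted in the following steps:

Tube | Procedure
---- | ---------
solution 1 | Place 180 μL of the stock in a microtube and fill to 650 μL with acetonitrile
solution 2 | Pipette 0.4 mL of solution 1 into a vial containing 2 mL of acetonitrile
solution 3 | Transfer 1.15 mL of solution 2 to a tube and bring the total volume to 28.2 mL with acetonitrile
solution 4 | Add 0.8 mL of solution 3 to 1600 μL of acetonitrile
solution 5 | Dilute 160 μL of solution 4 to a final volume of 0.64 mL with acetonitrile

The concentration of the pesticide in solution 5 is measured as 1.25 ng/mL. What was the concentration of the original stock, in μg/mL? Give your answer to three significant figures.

7.97 μg/mL

Step 1: 180 μL brought to 650 μL → factor 650/180 = 3.6111
Step 2: 0.4 mL + 2 mL = 2.4 mL total → factor 2.4/0.4 = 6
Step 3: 1.15 mL brought to 28.2 mL → factor 28.2/1.15 = 24.522
Step 4: 0.8 mL + 1600 μL = 2.4 mL total → factor 2.4/0.8 = 3
Step 5: 160 μL brought to 0.64 mL → factor 640/160 = 4
Overall dilution factor = 3.6111 × 6 × 24.522 × 3 × 4 = 6375.7
Stock = 1.25 ng/mL × 6375.7 = 7970 ng/mL = 7.97 μg/mL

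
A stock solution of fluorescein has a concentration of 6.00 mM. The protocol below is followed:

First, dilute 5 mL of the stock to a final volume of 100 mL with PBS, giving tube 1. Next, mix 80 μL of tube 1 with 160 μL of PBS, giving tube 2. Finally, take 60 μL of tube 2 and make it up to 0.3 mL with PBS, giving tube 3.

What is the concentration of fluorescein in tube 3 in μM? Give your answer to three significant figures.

Step 1: 5 mL brought to 100 mL → factor 100/5 = 20
Step 2: 80 μL + 160 μL = 240 μL total → factor 240/80 = 3
Step 3: 60 μL brought to 0.3 mL → factor 300/60 = 5
Overall dilution factor = 20 × 3 × 5 = 300
Final = 6.00 mM / 300 = 0.02000 mM = 20.0 μM

20.0 μM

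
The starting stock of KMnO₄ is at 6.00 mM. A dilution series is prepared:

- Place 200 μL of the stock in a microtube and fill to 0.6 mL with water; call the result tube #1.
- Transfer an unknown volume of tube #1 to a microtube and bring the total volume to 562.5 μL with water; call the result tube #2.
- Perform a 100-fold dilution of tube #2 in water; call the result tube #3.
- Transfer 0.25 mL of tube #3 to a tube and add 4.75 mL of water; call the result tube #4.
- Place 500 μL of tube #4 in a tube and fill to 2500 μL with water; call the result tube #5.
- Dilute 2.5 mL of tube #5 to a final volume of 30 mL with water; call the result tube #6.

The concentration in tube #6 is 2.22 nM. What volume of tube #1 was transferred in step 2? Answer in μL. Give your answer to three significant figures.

74.9 μL

Step 1: 200 μL brought to 0.6 mL → factor 600/200 = 3
Step 2: v brought to 562.5 μL → factor = 562.5 μL/v
Step 3: 100-fold → factor 100
Step 4: 0.25 mL + 4.75 mL = 5 mL total → factor 5/0.25 = 20
Step 5: 500 μL brought to 2500 μL → factor 2500/500 = 5
Step 6: 2.5 mL brought to 30 mL → factor 30/2.5 = 12
Product of known-step factors = 3.6 × 10^5
Overall factor = 6.00 mM / (2.22 nM) = 2.7027 × 10^6
Step-2 factor = 2.7027 × 10^6 / 3.6 × 10^5 = 7.5075
v = 562.5 μL / 7.5075 = 74.9 μL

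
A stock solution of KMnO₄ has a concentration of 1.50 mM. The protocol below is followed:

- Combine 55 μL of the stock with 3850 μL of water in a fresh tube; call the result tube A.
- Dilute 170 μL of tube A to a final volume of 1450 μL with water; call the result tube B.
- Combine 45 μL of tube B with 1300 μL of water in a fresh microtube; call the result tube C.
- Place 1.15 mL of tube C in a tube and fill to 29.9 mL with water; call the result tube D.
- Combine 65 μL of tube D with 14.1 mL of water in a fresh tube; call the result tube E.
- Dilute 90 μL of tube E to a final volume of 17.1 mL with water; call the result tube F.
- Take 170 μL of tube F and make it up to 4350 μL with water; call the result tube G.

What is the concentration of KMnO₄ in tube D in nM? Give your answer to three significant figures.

3.19 nM

Step 1: 55 μL + 3850 μL = 3905 μL total → factor 3905/55 = 71
Step 2: 170 μL brought to 1450 μL → factor 1450/170 = 8.5294
Step 3: 45 μL + 1300 μL = 1345 μL total → factor 1345/45 = 29.889
Step 4: 1.15 mL brought to 29.9 mL → factor 29.9/1.15 = 26
Dilution factor through tube D = 71 × 8.5294 × 29.889 × 26 = 4.7061 × 10^5
[tube D] = 1.50 mM / 4.7061 × 10^5 = 3.187 × 10^-6 mM = 3.19 nM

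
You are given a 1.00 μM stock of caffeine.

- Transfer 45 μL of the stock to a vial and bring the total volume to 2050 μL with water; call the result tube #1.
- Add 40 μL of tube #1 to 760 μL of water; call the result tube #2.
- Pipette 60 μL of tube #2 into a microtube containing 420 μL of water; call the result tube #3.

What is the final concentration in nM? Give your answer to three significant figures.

Step 1: 45 μL brought to 2050 μL → factor 2050/45 = 45.556
Step 2: 40 μL + 760 μL = 800 μL total → factor 800/40 = 20
Step 3: 60 μL + 420 μL = 480 μL total → factor 480/60 = 8
Overall dilution factor = 45.556 × 20 × 8 = 7288.9
Final = 1.00 μM / 7288.9 = 0.0001372 μM = 0.137 nM

0.137 nM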